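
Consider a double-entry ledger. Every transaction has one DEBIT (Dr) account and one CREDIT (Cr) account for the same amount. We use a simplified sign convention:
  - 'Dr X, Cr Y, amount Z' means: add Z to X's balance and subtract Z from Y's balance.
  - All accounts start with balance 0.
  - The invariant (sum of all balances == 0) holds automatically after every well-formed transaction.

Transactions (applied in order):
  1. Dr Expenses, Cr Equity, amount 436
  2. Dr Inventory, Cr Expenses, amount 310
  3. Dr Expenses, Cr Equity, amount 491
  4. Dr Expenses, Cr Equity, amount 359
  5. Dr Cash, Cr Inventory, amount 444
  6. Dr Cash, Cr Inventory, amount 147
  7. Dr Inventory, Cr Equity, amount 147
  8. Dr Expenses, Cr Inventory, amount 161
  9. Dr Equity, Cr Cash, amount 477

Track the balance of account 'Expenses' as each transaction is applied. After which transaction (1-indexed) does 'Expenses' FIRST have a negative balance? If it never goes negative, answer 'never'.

Answer: never

Derivation:
After txn 1: Expenses=436
After txn 2: Expenses=126
After txn 3: Expenses=617
After txn 4: Expenses=976
After txn 5: Expenses=976
After txn 6: Expenses=976
After txn 7: Expenses=976
After txn 8: Expenses=1137
After txn 9: Expenses=1137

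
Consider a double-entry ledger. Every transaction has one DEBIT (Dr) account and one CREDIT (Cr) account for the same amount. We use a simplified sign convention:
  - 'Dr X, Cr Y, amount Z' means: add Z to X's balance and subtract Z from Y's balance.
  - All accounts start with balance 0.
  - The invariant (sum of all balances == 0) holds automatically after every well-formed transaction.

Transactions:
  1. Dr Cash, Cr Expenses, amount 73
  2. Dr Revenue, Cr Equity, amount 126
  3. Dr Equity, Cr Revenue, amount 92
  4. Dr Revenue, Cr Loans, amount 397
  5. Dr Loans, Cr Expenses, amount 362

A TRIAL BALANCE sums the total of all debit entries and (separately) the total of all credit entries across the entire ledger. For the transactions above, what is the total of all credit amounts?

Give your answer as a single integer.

Answer: 1050

Derivation:
Txn 1: credit+=73
Txn 2: credit+=126
Txn 3: credit+=92
Txn 4: credit+=397
Txn 5: credit+=362
Total credits = 1050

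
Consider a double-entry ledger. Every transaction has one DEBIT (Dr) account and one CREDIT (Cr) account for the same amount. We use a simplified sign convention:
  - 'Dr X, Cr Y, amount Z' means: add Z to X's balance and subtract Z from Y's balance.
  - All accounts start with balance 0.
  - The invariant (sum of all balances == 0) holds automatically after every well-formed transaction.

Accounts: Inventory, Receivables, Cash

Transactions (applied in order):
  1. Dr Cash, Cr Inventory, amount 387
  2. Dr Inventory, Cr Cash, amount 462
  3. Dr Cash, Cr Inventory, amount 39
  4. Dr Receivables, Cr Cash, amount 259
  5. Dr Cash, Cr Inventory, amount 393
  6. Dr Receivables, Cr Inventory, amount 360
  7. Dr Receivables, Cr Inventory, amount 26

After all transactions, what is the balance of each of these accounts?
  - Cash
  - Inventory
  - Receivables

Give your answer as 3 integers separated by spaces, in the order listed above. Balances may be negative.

After txn 1 (Dr Cash, Cr Inventory, amount 387): Cash=387 Inventory=-387
After txn 2 (Dr Inventory, Cr Cash, amount 462): Cash=-75 Inventory=75
After txn 3 (Dr Cash, Cr Inventory, amount 39): Cash=-36 Inventory=36
After txn 4 (Dr Receivables, Cr Cash, amount 259): Cash=-295 Inventory=36 Receivables=259
After txn 5 (Dr Cash, Cr Inventory, amount 393): Cash=98 Inventory=-357 Receivables=259
After txn 6 (Dr Receivables, Cr Inventory, amount 360): Cash=98 Inventory=-717 Receivables=619
After txn 7 (Dr Receivables, Cr Inventory, amount 26): Cash=98 Inventory=-743 Receivables=645

Answer: 98 -743 645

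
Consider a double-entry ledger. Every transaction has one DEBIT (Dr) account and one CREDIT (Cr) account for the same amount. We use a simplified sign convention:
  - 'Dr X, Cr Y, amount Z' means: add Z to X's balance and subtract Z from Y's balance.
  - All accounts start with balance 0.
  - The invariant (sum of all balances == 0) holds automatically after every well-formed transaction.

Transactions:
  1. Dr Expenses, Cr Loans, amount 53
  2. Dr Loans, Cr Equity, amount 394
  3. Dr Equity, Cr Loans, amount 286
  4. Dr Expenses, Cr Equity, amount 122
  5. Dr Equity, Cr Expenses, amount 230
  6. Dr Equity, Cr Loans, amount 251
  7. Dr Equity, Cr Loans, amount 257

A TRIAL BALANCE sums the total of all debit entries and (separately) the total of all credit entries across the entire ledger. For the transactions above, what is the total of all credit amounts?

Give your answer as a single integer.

Answer: 1593

Derivation:
Txn 1: credit+=53
Txn 2: credit+=394
Txn 3: credit+=286
Txn 4: credit+=122
Txn 5: credit+=230
Txn 6: credit+=251
Txn 7: credit+=257
Total credits = 1593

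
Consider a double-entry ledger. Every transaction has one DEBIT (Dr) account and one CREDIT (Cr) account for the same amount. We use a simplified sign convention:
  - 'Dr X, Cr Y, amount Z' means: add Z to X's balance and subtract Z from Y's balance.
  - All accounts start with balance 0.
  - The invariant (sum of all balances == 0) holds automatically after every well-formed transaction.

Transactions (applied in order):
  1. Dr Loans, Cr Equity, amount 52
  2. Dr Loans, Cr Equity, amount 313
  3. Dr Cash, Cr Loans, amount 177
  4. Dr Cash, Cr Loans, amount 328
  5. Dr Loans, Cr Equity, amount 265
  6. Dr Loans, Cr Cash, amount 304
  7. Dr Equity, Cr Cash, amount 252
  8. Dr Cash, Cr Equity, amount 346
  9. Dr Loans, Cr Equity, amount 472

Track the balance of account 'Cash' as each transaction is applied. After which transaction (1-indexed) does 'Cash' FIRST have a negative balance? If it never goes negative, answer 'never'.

Answer: 7

Derivation:
After txn 1: Cash=0
After txn 2: Cash=0
After txn 3: Cash=177
After txn 4: Cash=505
After txn 5: Cash=505
After txn 6: Cash=201
After txn 7: Cash=-51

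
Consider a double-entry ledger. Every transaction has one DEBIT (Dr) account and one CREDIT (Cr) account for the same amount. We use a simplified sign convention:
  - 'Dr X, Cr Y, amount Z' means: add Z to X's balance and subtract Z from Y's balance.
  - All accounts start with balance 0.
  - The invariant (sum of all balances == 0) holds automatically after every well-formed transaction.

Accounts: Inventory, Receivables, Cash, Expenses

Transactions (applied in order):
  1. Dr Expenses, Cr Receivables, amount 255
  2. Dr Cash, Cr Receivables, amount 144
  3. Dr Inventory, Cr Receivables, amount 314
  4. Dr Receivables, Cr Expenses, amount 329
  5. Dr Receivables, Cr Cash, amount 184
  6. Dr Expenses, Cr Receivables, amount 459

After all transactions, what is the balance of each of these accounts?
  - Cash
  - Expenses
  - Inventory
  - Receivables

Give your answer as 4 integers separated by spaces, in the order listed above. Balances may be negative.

After txn 1 (Dr Expenses, Cr Receivables, amount 255): Expenses=255 Receivables=-255
After txn 2 (Dr Cash, Cr Receivables, amount 144): Cash=144 Expenses=255 Receivables=-399
After txn 3 (Dr Inventory, Cr Receivables, amount 314): Cash=144 Expenses=255 Inventory=314 Receivables=-713
After txn 4 (Dr Receivables, Cr Expenses, amount 329): Cash=144 Expenses=-74 Inventory=314 Receivables=-384
After txn 5 (Dr Receivables, Cr Cash, amount 184): Cash=-40 Expenses=-74 Inventory=314 Receivables=-200
After txn 6 (Dr Expenses, Cr Receivables, amount 459): Cash=-40 Expenses=385 Inventory=314 Receivables=-659

Answer: -40 385 314 -659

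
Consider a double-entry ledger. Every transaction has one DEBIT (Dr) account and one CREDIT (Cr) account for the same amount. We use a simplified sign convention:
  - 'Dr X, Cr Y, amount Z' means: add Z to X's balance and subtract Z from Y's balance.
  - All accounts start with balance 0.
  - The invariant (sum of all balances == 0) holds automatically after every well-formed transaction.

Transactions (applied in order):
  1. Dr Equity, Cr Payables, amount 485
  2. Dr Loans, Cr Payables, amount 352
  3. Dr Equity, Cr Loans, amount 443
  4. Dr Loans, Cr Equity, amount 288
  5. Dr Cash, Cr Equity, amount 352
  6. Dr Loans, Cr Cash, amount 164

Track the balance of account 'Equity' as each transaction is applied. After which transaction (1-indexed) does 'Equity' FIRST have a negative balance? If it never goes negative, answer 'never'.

Answer: never

Derivation:
After txn 1: Equity=485
After txn 2: Equity=485
After txn 3: Equity=928
After txn 4: Equity=640
After txn 5: Equity=288
After txn 6: Equity=288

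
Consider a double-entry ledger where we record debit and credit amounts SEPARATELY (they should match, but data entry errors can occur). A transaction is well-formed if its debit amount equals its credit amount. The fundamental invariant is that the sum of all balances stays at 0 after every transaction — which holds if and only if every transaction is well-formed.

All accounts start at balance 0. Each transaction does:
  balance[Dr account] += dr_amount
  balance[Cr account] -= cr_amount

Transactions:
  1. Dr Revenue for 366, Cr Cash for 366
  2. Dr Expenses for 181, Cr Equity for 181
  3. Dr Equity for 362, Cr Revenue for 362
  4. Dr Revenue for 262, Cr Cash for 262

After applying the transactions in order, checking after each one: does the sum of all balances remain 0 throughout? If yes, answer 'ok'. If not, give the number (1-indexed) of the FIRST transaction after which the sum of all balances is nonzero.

After txn 1: dr=366 cr=366 sum_balances=0
After txn 2: dr=181 cr=181 sum_balances=0
After txn 3: dr=362 cr=362 sum_balances=0
After txn 4: dr=262 cr=262 sum_balances=0

Answer: ok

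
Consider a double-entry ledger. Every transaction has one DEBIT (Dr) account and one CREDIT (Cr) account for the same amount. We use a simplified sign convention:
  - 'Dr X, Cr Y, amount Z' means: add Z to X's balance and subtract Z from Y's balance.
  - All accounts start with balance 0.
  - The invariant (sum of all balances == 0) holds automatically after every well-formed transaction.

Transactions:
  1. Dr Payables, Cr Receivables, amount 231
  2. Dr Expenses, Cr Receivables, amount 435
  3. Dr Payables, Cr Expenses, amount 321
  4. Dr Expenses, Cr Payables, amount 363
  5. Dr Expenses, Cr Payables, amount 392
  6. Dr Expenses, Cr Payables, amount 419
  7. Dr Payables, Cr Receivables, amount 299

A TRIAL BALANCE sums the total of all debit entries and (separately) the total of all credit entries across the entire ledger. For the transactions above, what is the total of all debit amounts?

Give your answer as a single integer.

Answer: 2460

Derivation:
Txn 1: debit+=231
Txn 2: debit+=435
Txn 3: debit+=321
Txn 4: debit+=363
Txn 5: debit+=392
Txn 6: debit+=419
Txn 7: debit+=299
Total debits = 2460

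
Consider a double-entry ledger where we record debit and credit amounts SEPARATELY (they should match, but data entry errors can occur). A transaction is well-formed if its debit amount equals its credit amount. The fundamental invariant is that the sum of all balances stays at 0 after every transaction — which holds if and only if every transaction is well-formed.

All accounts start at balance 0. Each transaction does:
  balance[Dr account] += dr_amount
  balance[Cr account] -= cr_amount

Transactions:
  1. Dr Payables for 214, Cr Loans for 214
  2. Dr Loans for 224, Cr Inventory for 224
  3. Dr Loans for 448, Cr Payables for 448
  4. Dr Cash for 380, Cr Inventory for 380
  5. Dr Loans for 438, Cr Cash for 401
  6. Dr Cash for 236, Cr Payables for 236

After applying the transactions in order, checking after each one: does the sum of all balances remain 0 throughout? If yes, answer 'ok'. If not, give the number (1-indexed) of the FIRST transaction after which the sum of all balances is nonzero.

After txn 1: dr=214 cr=214 sum_balances=0
After txn 2: dr=224 cr=224 sum_balances=0
After txn 3: dr=448 cr=448 sum_balances=0
After txn 4: dr=380 cr=380 sum_balances=0
After txn 5: dr=438 cr=401 sum_balances=37
After txn 6: dr=236 cr=236 sum_balances=37

Answer: 5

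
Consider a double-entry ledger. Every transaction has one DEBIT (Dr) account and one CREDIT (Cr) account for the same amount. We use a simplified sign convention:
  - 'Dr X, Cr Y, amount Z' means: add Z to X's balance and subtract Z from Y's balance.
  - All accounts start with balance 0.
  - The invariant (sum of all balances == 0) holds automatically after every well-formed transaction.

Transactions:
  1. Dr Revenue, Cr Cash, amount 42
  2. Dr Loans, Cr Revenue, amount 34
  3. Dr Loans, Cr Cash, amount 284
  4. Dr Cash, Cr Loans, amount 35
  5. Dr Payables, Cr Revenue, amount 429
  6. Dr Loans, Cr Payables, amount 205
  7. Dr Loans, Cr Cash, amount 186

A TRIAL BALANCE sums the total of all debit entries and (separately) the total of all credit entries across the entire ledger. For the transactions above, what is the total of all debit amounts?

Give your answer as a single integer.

Txn 1: debit+=42
Txn 2: debit+=34
Txn 3: debit+=284
Txn 4: debit+=35
Txn 5: debit+=429
Txn 6: debit+=205
Txn 7: debit+=186
Total debits = 1215

Answer: 1215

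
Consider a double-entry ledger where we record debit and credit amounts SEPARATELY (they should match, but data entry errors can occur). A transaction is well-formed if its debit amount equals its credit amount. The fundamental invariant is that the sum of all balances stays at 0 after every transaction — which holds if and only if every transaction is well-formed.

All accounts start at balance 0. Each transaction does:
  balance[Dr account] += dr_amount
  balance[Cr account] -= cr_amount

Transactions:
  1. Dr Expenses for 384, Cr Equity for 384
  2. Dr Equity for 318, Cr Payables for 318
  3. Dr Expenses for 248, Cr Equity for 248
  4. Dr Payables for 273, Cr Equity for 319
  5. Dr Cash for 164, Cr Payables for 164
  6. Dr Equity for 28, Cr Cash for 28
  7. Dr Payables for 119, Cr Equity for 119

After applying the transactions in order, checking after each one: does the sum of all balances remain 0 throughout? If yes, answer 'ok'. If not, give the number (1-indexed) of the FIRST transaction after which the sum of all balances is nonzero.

After txn 1: dr=384 cr=384 sum_balances=0
After txn 2: dr=318 cr=318 sum_balances=0
After txn 3: dr=248 cr=248 sum_balances=0
After txn 4: dr=273 cr=319 sum_balances=-46
After txn 5: dr=164 cr=164 sum_balances=-46
After txn 6: dr=28 cr=28 sum_balances=-46
After txn 7: dr=119 cr=119 sum_balances=-46

Answer: 4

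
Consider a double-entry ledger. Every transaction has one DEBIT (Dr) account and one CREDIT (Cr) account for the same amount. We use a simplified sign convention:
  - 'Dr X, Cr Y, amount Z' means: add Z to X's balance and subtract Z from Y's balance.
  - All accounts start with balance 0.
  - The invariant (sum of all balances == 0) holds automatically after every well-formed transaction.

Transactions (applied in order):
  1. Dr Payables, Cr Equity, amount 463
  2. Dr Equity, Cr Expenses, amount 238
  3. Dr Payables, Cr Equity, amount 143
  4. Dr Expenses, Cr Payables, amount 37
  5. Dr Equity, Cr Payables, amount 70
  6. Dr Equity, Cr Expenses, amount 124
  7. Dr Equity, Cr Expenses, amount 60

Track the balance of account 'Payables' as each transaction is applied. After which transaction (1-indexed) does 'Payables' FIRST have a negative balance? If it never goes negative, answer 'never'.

Answer: never

Derivation:
After txn 1: Payables=463
After txn 2: Payables=463
After txn 3: Payables=606
After txn 4: Payables=569
After txn 5: Payables=499
After txn 6: Payables=499
After txn 7: Payables=499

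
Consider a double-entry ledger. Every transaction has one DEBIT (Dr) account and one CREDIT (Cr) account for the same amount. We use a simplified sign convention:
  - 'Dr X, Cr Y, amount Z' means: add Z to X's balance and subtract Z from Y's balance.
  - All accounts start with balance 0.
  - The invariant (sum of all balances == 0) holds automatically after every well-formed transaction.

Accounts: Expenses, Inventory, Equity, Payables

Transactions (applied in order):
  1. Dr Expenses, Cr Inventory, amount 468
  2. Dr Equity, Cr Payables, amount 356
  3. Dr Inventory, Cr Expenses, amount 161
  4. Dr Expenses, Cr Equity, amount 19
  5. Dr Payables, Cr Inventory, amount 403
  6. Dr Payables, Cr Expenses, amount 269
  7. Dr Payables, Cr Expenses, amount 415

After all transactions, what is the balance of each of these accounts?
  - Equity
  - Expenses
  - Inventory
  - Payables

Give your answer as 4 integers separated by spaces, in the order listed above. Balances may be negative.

After txn 1 (Dr Expenses, Cr Inventory, amount 468): Expenses=468 Inventory=-468
After txn 2 (Dr Equity, Cr Payables, amount 356): Equity=356 Expenses=468 Inventory=-468 Payables=-356
After txn 3 (Dr Inventory, Cr Expenses, amount 161): Equity=356 Expenses=307 Inventory=-307 Payables=-356
After txn 4 (Dr Expenses, Cr Equity, amount 19): Equity=337 Expenses=326 Inventory=-307 Payables=-356
After txn 5 (Dr Payables, Cr Inventory, amount 403): Equity=337 Expenses=326 Inventory=-710 Payables=47
After txn 6 (Dr Payables, Cr Expenses, amount 269): Equity=337 Expenses=57 Inventory=-710 Payables=316
After txn 7 (Dr Payables, Cr Expenses, amount 415): Equity=337 Expenses=-358 Inventory=-710 Payables=731

Answer: 337 -358 -710 731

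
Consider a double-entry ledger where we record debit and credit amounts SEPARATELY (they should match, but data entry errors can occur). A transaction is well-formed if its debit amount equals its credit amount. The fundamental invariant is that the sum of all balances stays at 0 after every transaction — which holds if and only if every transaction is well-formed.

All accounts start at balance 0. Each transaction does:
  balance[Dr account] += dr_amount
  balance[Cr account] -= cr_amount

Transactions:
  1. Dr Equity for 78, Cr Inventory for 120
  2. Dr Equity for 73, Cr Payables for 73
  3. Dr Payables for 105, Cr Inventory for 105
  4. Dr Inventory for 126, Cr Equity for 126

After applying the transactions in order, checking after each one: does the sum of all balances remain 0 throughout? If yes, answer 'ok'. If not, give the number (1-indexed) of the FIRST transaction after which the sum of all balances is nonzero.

Answer: 1

Derivation:
After txn 1: dr=78 cr=120 sum_balances=-42
After txn 2: dr=73 cr=73 sum_balances=-42
After txn 3: dr=105 cr=105 sum_balances=-42
After txn 4: dr=126 cr=126 sum_balances=-42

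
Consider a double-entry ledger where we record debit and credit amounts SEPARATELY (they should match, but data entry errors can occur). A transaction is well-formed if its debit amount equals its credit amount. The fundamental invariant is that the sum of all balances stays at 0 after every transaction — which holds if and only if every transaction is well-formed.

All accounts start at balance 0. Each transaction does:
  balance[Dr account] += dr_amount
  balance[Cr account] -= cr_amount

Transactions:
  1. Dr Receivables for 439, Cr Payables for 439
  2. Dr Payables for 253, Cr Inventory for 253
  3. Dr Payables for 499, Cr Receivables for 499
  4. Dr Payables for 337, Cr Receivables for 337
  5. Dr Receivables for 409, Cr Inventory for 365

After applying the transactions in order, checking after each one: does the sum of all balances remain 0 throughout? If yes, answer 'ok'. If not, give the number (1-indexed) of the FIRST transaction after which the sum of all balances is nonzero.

After txn 1: dr=439 cr=439 sum_balances=0
After txn 2: dr=253 cr=253 sum_balances=0
After txn 3: dr=499 cr=499 sum_balances=0
After txn 4: dr=337 cr=337 sum_balances=0
After txn 5: dr=409 cr=365 sum_balances=44

Answer: 5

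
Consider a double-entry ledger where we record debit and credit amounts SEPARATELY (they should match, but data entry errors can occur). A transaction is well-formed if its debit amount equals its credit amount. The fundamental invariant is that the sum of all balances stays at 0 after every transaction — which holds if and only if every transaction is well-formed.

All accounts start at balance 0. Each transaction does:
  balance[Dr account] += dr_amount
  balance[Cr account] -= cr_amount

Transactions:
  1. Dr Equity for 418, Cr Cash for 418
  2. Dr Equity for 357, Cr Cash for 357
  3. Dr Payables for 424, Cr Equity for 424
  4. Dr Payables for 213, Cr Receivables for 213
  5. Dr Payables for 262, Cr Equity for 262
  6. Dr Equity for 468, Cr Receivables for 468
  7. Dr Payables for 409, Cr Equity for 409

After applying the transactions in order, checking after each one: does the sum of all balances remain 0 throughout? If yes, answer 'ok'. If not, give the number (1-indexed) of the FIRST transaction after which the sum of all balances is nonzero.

Answer: ok

Derivation:
After txn 1: dr=418 cr=418 sum_balances=0
After txn 2: dr=357 cr=357 sum_balances=0
After txn 3: dr=424 cr=424 sum_balances=0
After txn 4: dr=213 cr=213 sum_balances=0
After txn 5: dr=262 cr=262 sum_balances=0
After txn 6: dr=468 cr=468 sum_balances=0
After txn 7: dr=409 cr=409 sum_balances=0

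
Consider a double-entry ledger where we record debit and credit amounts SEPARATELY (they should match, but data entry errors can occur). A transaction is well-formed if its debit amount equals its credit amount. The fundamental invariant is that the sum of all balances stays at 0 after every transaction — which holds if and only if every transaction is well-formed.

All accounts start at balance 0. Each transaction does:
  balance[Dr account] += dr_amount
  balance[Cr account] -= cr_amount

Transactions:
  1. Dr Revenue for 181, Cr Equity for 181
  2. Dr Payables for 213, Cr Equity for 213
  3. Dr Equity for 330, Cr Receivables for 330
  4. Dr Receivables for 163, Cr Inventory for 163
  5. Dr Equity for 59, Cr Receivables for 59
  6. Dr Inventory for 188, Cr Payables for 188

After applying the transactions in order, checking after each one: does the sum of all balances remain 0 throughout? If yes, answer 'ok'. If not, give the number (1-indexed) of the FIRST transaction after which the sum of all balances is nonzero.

After txn 1: dr=181 cr=181 sum_balances=0
After txn 2: dr=213 cr=213 sum_balances=0
After txn 3: dr=330 cr=330 sum_balances=0
After txn 4: dr=163 cr=163 sum_balances=0
After txn 5: dr=59 cr=59 sum_balances=0
After txn 6: dr=188 cr=188 sum_balances=0

Answer: ok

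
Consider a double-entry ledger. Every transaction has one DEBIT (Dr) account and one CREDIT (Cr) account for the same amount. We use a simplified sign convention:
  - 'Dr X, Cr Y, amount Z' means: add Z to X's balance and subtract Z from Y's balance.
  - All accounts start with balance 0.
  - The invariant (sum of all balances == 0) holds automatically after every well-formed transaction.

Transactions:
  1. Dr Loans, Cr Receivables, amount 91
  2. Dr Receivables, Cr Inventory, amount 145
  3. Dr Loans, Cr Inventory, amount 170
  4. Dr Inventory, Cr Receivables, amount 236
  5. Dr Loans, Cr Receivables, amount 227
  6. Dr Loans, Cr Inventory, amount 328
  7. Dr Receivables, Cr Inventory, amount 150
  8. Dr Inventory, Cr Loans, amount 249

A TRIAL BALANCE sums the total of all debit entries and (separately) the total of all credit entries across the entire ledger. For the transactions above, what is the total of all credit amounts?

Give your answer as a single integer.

Answer: 1596

Derivation:
Txn 1: credit+=91
Txn 2: credit+=145
Txn 3: credit+=170
Txn 4: credit+=236
Txn 5: credit+=227
Txn 6: credit+=328
Txn 7: credit+=150
Txn 8: credit+=249
Total credits = 1596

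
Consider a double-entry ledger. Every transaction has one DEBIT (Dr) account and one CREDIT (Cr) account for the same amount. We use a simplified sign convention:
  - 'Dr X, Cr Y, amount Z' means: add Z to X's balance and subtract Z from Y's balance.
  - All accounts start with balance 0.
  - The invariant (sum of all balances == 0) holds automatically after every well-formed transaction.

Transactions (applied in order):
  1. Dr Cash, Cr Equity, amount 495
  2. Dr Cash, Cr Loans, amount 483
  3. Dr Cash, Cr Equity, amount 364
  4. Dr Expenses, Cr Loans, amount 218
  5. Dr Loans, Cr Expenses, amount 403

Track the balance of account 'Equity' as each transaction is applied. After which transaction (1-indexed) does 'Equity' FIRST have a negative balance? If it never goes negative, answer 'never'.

Answer: 1

Derivation:
After txn 1: Equity=-495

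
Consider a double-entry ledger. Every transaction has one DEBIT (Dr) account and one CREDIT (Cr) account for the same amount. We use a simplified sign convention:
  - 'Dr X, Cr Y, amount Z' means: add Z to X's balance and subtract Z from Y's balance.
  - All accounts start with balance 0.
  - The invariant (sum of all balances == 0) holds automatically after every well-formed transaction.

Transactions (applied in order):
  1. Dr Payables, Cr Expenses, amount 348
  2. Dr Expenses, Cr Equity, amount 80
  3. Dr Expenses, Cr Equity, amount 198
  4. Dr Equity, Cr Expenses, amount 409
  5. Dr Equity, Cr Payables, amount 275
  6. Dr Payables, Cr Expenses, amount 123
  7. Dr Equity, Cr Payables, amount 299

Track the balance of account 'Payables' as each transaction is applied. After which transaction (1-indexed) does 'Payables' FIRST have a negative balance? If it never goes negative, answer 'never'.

Answer: 7

Derivation:
After txn 1: Payables=348
After txn 2: Payables=348
After txn 3: Payables=348
After txn 4: Payables=348
After txn 5: Payables=73
After txn 6: Payables=196
After txn 7: Payables=-103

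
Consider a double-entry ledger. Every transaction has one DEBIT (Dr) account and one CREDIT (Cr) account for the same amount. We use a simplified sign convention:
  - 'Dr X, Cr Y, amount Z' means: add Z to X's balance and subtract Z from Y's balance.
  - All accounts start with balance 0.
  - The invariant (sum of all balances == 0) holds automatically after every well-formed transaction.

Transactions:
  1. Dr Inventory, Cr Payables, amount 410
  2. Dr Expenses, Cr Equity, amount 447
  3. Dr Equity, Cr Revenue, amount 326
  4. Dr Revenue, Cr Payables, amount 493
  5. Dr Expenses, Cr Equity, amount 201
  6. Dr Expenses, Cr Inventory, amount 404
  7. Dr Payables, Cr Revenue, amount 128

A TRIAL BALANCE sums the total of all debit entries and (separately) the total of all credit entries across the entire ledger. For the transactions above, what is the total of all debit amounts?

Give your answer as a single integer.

Answer: 2409

Derivation:
Txn 1: debit+=410
Txn 2: debit+=447
Txn 3: debit+=326
Txn 4: debit+=493
Txn 5: debit+=201
Txn 6: debit+=404
Txn 7: debit+=128
Total debits = 2409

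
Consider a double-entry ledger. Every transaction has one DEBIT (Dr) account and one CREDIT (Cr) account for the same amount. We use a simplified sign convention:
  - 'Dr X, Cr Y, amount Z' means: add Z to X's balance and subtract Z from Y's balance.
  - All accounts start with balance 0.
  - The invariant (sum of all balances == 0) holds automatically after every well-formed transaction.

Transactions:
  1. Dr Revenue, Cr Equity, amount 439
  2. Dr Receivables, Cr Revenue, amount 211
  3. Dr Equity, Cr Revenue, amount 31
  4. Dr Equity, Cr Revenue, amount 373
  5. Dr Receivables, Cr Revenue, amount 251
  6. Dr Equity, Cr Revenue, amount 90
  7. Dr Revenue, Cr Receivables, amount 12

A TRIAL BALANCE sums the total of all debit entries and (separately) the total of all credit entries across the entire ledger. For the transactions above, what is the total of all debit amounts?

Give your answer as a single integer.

Answer: 1407

Derivation:
Txn 1: debit+=439
Txn 2: debit+=211
Txn 3: debit+=31
Txn 4: debit+=373
Txn 5: debit+=251
Txn 6: debit+=90
Txn 7: debit+=12
Total debits = 1407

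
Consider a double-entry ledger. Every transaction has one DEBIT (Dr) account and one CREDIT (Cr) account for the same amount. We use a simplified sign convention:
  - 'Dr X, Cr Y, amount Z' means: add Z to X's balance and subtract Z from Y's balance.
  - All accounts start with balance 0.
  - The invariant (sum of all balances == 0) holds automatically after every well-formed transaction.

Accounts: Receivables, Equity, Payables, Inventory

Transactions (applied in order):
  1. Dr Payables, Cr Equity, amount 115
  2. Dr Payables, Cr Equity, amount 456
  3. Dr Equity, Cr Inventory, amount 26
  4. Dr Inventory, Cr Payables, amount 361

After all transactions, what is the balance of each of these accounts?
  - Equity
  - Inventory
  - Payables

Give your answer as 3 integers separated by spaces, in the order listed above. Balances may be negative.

Answer: -545 335 210

Derivation:
After txn 1 (Dr Payables, Cr Equity, amount 115): Equity=-115 Payables=115
After txn 2 (Dr Payables, Cr Equity, amount 456): Equity=-571 Payables=571
After txn 3 (Dr Equity, Cr Inventory, amount 26): Equity=-545 Inventory=-26 Payables=571
After txn 4 (Dr Inventory, Cr Payables, amount 361): Equity=-545 Inventory=335 Payables=210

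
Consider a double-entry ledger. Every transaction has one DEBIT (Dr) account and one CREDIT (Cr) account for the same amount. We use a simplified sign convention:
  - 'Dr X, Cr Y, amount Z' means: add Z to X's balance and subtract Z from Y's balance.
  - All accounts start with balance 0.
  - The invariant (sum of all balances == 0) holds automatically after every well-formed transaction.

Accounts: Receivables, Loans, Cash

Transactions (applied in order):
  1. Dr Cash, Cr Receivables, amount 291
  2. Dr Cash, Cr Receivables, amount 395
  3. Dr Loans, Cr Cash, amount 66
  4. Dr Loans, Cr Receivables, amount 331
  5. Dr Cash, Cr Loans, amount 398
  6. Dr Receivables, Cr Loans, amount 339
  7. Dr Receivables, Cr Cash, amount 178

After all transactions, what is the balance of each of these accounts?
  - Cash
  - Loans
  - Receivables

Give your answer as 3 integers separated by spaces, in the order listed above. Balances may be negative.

Answer: 840 -340 -500

Derivation:
After txn 1 (Dr Cash, Cr Receivables, amount 291): Cash=291 Receivables=-291
After txn 2 (Dr Cash, Cr Receivables, amount 395): Cash=686 Receivables=-686
After txn 3 (Dr Loans, Cr Cash, amount 66): Cash=620 Loans=66 Receivables=-686
After txn 4 (Dr Loans, Cr Receivables, amount 331): Cash=620 Loans=397 Receivables=-1017
After txn 5 (Dr Cash, Cr Loans, amount 398): Cash=1018 Loans=-1 Receivables=-1017
After txn 6 (Dr Receivables, Cr Loans, amount 339): Cash=1018 Loans=-340 Receivables=-678
After txn 7 (Dr Receivables, Cr Cash, amount 178): Cash=840 Loans=-340 Receivables=-500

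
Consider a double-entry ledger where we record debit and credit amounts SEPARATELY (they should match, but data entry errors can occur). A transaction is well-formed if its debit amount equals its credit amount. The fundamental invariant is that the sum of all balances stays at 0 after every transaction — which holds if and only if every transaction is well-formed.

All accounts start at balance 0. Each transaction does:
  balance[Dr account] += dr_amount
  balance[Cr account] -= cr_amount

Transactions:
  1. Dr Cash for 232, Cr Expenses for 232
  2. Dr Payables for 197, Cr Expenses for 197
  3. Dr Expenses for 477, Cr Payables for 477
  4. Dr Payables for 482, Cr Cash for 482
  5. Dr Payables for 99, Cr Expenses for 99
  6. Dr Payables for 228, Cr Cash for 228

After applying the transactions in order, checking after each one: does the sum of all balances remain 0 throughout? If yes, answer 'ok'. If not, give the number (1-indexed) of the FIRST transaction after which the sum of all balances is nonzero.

Answer: ok

Derivation:
After txn 1: dr=232 cr=232 sum_balances=0
After txn 2: dr=197 cr=197 sum_balances=0
After txn 3: dr=477 cr=477 sum_balances=0
After txn 4: dr=482 cr=482 sum_balances=0
After txn 5: dr=99 cr=99 sum_balances=0
After txn 6: dr=228 cr=228 sum_balances=0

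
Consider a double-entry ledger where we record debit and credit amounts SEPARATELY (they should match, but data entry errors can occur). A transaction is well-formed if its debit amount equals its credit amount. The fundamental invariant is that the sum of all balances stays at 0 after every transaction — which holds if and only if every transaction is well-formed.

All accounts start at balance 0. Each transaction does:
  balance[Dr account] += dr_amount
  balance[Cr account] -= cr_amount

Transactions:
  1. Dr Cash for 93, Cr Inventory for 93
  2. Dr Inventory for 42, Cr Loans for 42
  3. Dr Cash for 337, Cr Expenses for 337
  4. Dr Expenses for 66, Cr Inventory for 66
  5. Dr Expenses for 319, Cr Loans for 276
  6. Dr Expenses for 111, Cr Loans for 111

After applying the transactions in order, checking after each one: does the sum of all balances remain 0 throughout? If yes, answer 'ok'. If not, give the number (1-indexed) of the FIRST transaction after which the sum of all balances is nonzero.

After txn 1: dr=93 cr=93 sum_balances=0
After txn 2: dr=42 cr=42 sum_balances=0
After txn 3: dr=337 cr=337 sum_balances=0
After txn 4: dr=66 cr=66 sum_balances=0
After txn 5: dr=319 cr=276 sum_balances=43
After txn 6: dr=111 cr=111 sum_balances=43

Answer: 5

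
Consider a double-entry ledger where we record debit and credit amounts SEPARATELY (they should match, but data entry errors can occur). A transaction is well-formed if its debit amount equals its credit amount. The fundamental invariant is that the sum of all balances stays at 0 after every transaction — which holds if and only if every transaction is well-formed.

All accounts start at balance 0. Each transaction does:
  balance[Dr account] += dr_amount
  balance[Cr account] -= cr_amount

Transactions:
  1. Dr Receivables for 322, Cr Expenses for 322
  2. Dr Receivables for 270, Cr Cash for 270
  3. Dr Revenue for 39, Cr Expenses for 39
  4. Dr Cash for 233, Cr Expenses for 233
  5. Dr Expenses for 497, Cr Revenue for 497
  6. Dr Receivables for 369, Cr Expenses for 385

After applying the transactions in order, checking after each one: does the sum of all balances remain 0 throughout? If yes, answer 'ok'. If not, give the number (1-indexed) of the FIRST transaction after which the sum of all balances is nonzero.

After txn 1: dr=322 cr=322 sum_balances=0
After txn 2: dr=270 cr=270 sum_balances=0
After txn 3: dr=39 cr=39 sum_balances=0
After txn 4: dr=233 cr=233 sum_balances=0
After txn 5: dr=497 cr=497 sum_balances=0
After txn 6: dr=369 cr=385 sum_balances=-16

Answer: 6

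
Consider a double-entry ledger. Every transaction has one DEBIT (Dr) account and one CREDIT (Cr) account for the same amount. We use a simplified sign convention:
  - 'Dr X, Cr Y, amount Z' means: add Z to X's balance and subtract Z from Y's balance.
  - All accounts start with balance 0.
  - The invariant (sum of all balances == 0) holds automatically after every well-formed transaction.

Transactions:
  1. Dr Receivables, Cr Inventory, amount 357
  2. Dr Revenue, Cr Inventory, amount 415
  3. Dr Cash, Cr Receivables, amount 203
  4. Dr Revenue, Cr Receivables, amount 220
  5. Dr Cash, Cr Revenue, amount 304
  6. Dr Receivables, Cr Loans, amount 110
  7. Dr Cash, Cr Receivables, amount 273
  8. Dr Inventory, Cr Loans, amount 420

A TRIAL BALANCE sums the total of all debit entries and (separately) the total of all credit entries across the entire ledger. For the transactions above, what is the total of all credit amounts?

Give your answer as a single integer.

Txn 1: credit+=357
Txn 2: credit+=415
Txn 3: credit+=203
Txn 4: credit+=220
Txn 5: credit+=304
Txn 6: credit+=110
Txn 7: credit+=273
Txn 8: credit+=420
Total credits = 2302

Answer: 2302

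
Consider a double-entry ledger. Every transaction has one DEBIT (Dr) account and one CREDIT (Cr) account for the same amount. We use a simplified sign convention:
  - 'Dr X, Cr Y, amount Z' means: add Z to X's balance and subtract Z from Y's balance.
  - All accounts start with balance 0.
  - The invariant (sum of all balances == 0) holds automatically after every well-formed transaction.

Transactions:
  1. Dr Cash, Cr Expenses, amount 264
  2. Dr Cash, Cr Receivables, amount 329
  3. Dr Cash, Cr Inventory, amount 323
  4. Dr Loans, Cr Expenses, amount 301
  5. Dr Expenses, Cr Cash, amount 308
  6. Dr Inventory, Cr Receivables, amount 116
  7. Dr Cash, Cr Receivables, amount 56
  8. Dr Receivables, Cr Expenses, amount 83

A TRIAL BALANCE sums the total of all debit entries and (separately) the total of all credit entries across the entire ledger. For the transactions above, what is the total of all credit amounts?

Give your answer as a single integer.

Txn 1: credit+=264
Txn 2: credit+=329
Txn 3: credit+=323
Txn 4: credit+=301
Txn 5: credit+=308
Txn 6: credit+=116
Txn 7: credit+=56
Txn 8: credit+=83
Total credits = 1780

Answer: 1780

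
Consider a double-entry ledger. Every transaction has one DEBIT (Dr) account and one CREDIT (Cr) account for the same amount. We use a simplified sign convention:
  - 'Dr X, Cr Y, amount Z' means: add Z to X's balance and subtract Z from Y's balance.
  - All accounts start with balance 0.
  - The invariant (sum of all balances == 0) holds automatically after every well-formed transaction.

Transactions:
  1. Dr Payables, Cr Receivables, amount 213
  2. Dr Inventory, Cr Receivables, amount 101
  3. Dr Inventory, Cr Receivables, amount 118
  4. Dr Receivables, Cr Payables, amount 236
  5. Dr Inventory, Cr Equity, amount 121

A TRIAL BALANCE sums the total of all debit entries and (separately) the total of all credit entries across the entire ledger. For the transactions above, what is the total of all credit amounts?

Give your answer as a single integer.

Answer: 789

Derivation:
Txn 1: credit+=213
Txn 2: credit+=101
Txn 3: credit+=118
Txn 4: credit+=236
Txn 5: credit+=121
Total credits = 789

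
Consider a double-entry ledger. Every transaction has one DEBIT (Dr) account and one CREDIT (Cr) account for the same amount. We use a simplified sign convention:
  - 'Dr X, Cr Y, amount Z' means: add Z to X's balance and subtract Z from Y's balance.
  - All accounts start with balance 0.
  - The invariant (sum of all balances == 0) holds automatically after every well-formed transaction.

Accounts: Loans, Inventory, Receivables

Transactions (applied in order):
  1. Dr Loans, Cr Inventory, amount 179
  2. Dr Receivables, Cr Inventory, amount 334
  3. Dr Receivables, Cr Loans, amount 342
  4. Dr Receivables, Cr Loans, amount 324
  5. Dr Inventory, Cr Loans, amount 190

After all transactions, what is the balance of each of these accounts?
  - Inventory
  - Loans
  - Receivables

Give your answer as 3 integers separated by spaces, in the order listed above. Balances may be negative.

Answer: -323 -677 1000

Derivation:
After txn 1 (Dr Loans, Cr Inventory, amount 179): Inventory=-179 Loans=179
After txn 2 (Dr Receivables, Cr Inventory, amount 334): Inventory=-513 Loans=179 Receivables=334
After txn 3 (Dr Receivables, Cr Loans, amount 342): Inventory=-513 Loans=-163 Receivables=676
After txn 4 (Dr Receivables, Cr Loans, amount 324): Inventory=-513 Loans=-487 Receivables=1000
After txn 5 (Dr Inventory, Cr Loans, amount 190): Inventory=-323 Loans=-677 Receivables=1000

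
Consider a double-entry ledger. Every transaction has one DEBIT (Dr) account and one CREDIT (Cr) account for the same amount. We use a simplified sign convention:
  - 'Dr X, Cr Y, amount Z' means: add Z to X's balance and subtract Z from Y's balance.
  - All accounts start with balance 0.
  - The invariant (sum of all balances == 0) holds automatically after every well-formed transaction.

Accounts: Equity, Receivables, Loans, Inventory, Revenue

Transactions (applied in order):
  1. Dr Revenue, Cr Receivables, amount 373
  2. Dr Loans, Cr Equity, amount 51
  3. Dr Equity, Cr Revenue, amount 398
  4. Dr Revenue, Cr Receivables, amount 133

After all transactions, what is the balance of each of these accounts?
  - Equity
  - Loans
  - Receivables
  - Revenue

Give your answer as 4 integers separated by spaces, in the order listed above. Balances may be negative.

Answer: 347 51 -506 108

Derivation:
After txn 1 (Dr Revenue, Cr Receivables, amount 373): Receivables=-373 Revenue=373
After txn 2 (Dr Loans, Cr Equity, amount 51): Equity=-51 Loans=51 Receivables=-373 Revenue=373
After txn 3 (Dr Equity, Cr Revenue, amount 398): Equity=347 Loans=51 Receivables=-373 Revenue=-25
After txn 4 (Dr Revenue, Cr Receivables, amount 133): Equity=347 Loans=51 Receivables=-506 Revenue=108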